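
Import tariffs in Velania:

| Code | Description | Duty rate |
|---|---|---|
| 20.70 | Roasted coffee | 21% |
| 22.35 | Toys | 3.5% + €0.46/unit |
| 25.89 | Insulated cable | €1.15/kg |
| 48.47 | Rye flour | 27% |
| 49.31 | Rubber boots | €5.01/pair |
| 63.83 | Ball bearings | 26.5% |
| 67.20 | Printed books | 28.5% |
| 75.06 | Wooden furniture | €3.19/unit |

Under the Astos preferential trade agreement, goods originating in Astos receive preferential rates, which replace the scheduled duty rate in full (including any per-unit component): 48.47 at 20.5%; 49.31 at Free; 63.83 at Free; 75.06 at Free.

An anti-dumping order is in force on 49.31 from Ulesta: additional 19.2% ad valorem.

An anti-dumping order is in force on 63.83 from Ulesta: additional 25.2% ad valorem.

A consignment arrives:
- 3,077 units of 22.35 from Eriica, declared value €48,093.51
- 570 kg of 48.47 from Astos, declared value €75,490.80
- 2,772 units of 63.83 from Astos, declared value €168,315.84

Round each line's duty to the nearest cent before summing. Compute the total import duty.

€18,574.30

Line 1 (22.35, Eriica, 3,077 units, €48,093.51):
Base rate for 22.35 is 3.5% + €0.46/unit.
Duty = €48,093.51 × 3.5% + 3,077 × €0.46 = €3,098.69.
Line 2 (48.47, Astos, 570 kg, €75,490.80):
Base rate for 48.47 is 27%.
Origin Astos qualifies under the Velania–Astos agreement and 48.47 is covered: preferential rate 20.5% applies instead.
Duty = €75,490.80 × 20.5% = €15,475.61.
Line 3 (63.83, Astos, 2,772 units, €168,315.84):
Base rate for 63.83 is 26.5%.
Origin Astos qualifies under the Velania–Astos agreement and 63.83 is covered: preferential rate Free applies instead.
The additional-duty order on 63.83 targets Ulesta, not Astos; it does not apply.
Duty = €168,315.84 × 0% = €0.00.
Total = €3,098.69 + €15,475.61 + €0.00 = €18,574.30.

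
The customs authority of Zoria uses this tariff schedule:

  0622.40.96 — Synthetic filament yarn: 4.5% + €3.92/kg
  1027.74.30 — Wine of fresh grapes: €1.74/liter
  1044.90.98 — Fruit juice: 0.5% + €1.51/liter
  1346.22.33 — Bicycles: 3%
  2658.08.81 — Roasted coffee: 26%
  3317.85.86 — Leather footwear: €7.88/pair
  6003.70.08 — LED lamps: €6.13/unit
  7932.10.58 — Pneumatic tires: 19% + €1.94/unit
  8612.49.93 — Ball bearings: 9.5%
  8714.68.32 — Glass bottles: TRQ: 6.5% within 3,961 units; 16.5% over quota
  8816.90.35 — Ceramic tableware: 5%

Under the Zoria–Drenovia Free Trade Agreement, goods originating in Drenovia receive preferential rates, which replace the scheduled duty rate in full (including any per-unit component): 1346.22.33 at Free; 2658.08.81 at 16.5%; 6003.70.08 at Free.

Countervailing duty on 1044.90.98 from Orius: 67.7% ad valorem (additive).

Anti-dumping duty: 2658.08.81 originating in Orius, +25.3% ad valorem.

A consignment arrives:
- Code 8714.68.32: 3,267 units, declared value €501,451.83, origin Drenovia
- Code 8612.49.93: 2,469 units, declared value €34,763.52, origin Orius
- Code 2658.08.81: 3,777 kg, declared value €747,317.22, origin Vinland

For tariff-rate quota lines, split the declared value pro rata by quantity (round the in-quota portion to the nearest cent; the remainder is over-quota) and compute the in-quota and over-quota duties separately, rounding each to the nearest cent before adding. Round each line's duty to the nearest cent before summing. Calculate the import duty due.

€230,199.38

Line 1 (8714.68.32, Drenovia, 3,267 units, €501,451.83):
Code 8714.68.32 is under a tariff-rate quota (threshold 3,961 units). Quantity 3,267 units is within the quota, so the in-quota rate 6.5% applies to the full value.
Duty = €501,451.83 × 6.5% = €32,594.37.
Line 2 (8612.49.93, Orius, 2,469 units, €34,763.52):
Base rate for 8612.49.93 is 9.5%.
Duty = €34,763.52 × 9.5% = €3,302.53.
Line 3 (2658.08.81, Vinland, 3,777 kg, €747,317.22):
Base rate for 2658.08.81 is 26%.
2658.08.81 has an FTA preferential rate, but origin Vinland is not Drenovia; base rate stands.
The additional-duty order on 2658.08.81 targets Orius, not Vinland; it does not apply.
Duty = €747,317.22 × 26% = €194,302.48.
Total = €32,594.37 + €3,302.53 + €194,302.48 = €230,199.38.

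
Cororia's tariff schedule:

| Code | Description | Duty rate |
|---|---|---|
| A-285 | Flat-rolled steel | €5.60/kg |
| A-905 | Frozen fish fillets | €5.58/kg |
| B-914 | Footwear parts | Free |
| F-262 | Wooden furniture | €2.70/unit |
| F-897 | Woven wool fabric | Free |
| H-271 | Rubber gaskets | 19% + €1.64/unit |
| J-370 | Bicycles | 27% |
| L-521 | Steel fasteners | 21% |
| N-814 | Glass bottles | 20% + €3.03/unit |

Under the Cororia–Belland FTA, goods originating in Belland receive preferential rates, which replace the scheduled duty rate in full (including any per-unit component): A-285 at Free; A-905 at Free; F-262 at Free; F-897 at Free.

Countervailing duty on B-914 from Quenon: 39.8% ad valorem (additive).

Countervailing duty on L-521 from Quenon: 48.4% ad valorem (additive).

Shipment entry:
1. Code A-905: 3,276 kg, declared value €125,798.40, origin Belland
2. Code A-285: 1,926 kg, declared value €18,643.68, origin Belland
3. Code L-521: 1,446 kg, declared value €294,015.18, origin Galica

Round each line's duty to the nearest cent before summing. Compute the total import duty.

€61,743.19

Line 1 (A-905, Belland, 3,276 kg, €125,798.40):
Base rate for A-905 is €5.58/kg.
Origin Belland qualifies under the Cororia–Belland agreement and A-905 is covered: preferential rate Free applies instead.
Duty = €125,798.40 × 0% = €0.00.
Line 2 (A-285, Belland, 1,926 kg, €18,643.68):
Base rate for A-285 is €5.60/kg.
Origin Belland qualifies under the Cororia–Belland agreement and A-285 is covered: preferential rate Free applies instead.
Duty = €18,643.68 × 0% = €0.00.
Line 3 (L-521, Galica, 1,446 kg, €294,015.18):
Base rate for L-521 is 21%.
The additional-duty order on L-521 targets Quenon, not Galica; it does not apply.
Duty = €294,015.18 × 21% = €61,743.19.
Total = €0.00 + €0.00 + €61,743.19 = €61,743.19.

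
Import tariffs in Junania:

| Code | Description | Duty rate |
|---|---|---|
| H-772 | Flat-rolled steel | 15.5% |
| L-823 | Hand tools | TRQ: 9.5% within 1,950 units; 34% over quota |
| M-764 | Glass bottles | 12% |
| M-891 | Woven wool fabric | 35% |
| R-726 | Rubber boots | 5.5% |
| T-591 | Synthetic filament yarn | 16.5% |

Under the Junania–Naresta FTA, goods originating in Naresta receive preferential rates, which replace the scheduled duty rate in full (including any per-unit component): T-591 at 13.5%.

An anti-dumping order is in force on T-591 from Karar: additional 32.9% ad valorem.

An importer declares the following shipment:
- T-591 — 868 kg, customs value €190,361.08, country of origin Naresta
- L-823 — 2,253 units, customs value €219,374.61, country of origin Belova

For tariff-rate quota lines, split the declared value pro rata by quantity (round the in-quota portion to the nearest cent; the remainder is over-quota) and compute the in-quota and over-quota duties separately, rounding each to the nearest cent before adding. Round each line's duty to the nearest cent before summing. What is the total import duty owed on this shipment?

Line 1 (T-591, Naresta, 868 kg, €190,361.08):
Base rate for T-591 is 16.5%.
Origin Naresta qualifies under the Junania–Naresta agreement and T-591 is covered: preferential rate 13.5% applies instead.
The additional-duty order on T-591 targets Karar, not Naresta; it does not apply.
Duty = €190,361.08 × 13.5% = €25,698.75.
Line 2 (L-823, Belova, 2,253 units, €219,374.61):
Code L-823 is under a tariff-rate quota (threshold 1,950 units). In-quota: 1,950 units at 9.5%; over-quota: 303 units at 34%.
Pro-rata value split: in-quota = €219,374.61 × 1,950/2,253 = €189,871.50; over-quota = €219,374.61 − €189,871.50 = €29,503.11.
In-quota duty = €189,871.50 × 9.5% = €18,037.79. Over-quota duty = €29,503.11 × 34% = €10,031.06.
Line duty = €18,037.79 + €10,031.06 = €28,068.85.
Total = €25,698.75 + €28,068.85 = €53,767.60.

€53,767.60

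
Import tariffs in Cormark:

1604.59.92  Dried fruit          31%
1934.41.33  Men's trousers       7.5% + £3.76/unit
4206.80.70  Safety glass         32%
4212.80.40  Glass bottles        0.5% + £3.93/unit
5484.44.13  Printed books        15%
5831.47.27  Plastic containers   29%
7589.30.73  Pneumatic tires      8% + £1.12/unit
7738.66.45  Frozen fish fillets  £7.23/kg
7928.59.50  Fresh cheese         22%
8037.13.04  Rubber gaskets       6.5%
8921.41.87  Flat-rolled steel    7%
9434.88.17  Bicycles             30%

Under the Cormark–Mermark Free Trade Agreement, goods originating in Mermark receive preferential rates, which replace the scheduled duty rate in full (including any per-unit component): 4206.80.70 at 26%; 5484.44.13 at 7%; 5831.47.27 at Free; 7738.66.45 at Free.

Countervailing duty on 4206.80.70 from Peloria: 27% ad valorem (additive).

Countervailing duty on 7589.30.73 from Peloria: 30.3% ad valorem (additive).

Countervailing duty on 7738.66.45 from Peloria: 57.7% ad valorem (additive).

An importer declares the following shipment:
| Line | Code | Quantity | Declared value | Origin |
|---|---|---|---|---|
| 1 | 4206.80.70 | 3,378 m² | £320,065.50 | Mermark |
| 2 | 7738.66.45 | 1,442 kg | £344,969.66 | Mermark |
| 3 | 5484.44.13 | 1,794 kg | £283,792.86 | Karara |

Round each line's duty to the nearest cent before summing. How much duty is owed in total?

£125,785.96

Line 1 (4206.80.70, Mermark, 3,378 m², £320,065.50):
Base rate for 4206.80.70 is 32%.
Origin Mermark qualifies under the Cormark–Mermark agreement and 4206.80.70 is covered: preferential rate 26% applies instead.
The additional-duty order on 4206.80.70 targets Peloria, not Mermark; it does not apply.
Duty = £320,065.50 × 26% = £83,217.03.
Line 2 (7738.66.45, Mermark, 1,442 kg, £344,969.66):
Base rate for 7738.66.45 is £7.23/kg.
Origin Mermark qualifies under the Cormark–Mermark agreement and 7738.66.45 is covered: preferential rate Free applies instead.
The additional-duty order on 7738.66.45 targets Peloria, not Mermark; it does not apply.
Duty = £344,969.66 × 0% = £0.00.
Line 3 (5484.44.13, Karara, 1,794 kg, £283,792.86):
Base rate for 5484.44.13 is 15%.
5484.44.13 has an FTA preferential rate, but origin Karara is not Mermark; base rate stands.
Duty = £283,792.86 × 15% = £42,568.93.
Total = £83,217.03 + £0.00 + £42,568.93 = £125,785.96.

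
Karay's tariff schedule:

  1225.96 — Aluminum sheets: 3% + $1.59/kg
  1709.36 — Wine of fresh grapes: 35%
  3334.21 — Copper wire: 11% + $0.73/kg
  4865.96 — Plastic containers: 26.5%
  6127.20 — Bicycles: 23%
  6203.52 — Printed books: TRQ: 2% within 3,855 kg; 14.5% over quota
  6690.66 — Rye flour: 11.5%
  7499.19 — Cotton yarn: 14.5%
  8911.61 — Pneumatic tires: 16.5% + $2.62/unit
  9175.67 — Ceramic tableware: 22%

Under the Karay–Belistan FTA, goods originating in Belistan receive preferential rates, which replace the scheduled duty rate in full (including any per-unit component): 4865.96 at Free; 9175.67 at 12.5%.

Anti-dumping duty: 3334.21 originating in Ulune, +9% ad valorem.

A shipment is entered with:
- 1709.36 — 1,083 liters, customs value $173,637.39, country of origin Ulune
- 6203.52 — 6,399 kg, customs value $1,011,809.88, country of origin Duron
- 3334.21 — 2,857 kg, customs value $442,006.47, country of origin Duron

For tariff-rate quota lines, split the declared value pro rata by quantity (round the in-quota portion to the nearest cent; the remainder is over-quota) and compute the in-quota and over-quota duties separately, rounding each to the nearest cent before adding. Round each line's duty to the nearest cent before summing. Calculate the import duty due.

Line 1 (1709.36, Ulune, 1,083 liters, $173,637.39):
Base rate for 1709.36 is 35%.
Duty = $173,637.39 × 35% = $60,773.09.
Line 2 (6203.52, Duron, 6,399 kg, $1,011,809.88):
Code 6203.52 is under a tariff-rate quota (threshold 3,855 kg). In-quota: 3,855 kg at 2%; over-quota: 2,544 kg at 14.5%.
Pro-rata value split: in-quota = $1,011,809.88 × 3,855/6,399 = $609,552.60; over-quota = $1,011,809.88 − $609,552.60 = $402,257.28.
In-quota duty = $609,552.60 × 2% = $12,191.05. Over-quota duty = $402,257.28 × 14.5% = $58,327.31.
Line duty = $12,191.05 + $58,327.31 = $70,518.36.
Line 3 (3334.21, Duron, 2,857 kg, $442,006.47):
Base rate for 3334.21 is 11% + $0.73/kg.
The additional-duty order on 3334.21 targets Ulune, not Duron; it does not apply.
Duty = $442,006.47 × 11% + 2,857 × $0.73 = $50,706.32.
Total = $60,773.09 + $70,518.36 + $50,706.32 = $181,997.77.

$181,997.77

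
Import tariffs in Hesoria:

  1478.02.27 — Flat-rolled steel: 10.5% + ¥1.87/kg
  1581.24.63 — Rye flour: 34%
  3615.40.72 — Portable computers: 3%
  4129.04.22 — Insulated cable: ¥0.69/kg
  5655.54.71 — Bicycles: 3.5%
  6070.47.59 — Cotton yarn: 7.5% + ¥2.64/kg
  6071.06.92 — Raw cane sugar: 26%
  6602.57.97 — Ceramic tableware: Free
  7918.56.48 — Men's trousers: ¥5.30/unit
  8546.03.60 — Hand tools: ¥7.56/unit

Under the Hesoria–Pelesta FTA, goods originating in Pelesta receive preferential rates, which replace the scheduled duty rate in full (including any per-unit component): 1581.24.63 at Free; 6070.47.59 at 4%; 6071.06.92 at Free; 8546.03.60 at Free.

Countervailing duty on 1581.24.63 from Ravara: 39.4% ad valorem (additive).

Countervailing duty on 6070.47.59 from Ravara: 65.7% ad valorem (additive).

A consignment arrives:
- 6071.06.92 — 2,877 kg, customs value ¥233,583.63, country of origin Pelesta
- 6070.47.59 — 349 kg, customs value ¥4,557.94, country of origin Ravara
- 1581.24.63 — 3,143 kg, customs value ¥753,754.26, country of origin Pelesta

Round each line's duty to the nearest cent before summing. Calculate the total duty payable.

Line 1 (6071.06.92, Pelesta, 2,877 kg, ¥233,583.63):
Base rate for 6071.06.92 is 26%.
Origin Pelesta qualifies under the Hesoria–Pelesta agreement and 6071.06.92 is covered: preferential rate Free applies instead.
Duty = ¥233,583.63 × 0% = ¥0.00.
Line 2 (6070.47.59, Ravara, 349 kg, ¥4,557.94):
Base rate for 6070.47.59 is 7.5% + ¥2.64/kg.
6070.47.59 has an FTA preferential rate, but origin Ravara is not Pelesta; base rate stands.
Additional duty on 6070.47.59 from Ravara: +65.7%. Applied ad valorem rate: 7.5% + 65.7% = 73.2%.
Duty = ¥4,557.94 × 73.2% + 349 × ¥2.64 = ¥4,257.77.
Line 3 (1581.24.63, Pelesta, 3,143 kg, ¥753,754.26):
Base rate for 1581.24.63 is 34%.
Origin Pelesta qualifies under the Hesoria–Pelesta agreement and 1581.24.63 is covered: preferential rate Free applies instead.
The additional-duty order on 1581.24.63 targets Ravara, not Pelesta; it does not apply.
Duty = ¥753,754.26 × 0% = ¥0.00.
Total = ¥0.00 + ¥4,257.77 + ¥0.00 = ¥4,257.77.

¥4,257.77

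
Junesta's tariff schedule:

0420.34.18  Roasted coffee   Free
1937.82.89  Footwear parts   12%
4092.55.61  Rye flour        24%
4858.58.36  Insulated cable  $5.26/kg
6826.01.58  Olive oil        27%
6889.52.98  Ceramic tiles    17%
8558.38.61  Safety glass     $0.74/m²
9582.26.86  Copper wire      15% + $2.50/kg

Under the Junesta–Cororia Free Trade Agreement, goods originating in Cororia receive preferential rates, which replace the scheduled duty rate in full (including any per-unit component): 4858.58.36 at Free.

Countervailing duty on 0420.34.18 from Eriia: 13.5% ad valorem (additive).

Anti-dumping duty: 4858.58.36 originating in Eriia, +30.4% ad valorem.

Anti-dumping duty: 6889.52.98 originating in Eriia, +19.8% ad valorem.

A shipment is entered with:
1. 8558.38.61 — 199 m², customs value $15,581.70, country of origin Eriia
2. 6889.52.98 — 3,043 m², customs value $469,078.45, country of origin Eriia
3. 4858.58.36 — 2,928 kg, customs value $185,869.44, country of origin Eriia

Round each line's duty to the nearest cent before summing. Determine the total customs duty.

$244,673.72

Line 1 (8558.38.61, Eriia, 199 m², $15,581.70):
Base rate for 8558.38.61 is $0.74/m².
Duty = 199 × $0.74 = $147.26.
Line 2 (6889.52.98, Eriia, 3,043 m², $469,078.45):
Base rate for 6889.52.98 is 17%.
Additional duty on 6889.52.98 from Eriia: +19.8%. Applied ad valorem rate: 17% + 19.8% = 36.8%.
Duty = $469,078.45 × 36.8% = $172,620.87.
Line 3 (4858.58.36, Eriia, 2,928 kg, $185,869.44):
Base rate for 4858.58.36 is $5.26/kg.
4858.58.36 has an FTA preferential rate, but origin Eriia is not Cororia; base rate stands.
Additional duty on 4858.58.36 from Eriia: +30.4% ad valorem. Applied ad valorem rate = 30.4%.
Duty = $185,869.44 × 30.4% + 2,928 × $5.26 = $71,905.59.
Total = $147.26 + $172,620.87 + $71,905.59 = $244,673.72.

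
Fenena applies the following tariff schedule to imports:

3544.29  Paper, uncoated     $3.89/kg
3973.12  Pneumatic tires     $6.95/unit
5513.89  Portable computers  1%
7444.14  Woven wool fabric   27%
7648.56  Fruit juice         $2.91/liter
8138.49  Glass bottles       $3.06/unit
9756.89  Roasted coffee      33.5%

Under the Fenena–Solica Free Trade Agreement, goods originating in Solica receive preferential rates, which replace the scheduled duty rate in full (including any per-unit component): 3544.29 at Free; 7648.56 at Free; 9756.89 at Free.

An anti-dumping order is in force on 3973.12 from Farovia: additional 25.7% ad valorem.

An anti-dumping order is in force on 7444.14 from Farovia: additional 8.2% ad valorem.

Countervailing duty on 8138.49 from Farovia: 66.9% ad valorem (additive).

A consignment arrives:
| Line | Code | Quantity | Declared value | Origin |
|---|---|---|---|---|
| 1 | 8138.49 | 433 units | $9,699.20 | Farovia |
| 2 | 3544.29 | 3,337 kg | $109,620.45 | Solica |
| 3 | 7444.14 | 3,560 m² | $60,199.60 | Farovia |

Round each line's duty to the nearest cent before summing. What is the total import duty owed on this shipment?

$29,004.00

Line 1 (8138.49, Farovia, 433 units, $9,699.20):
Base rate for 8138.49 is $3.06/unit.
Additional duty on 8138.49 from Farovia: +66.9% ad valorem. Applied ad valorem rate = 66.9%.
Duty = $9,699.20 × 66.9% + 433 × $3.06 = $7,813.74.
Line 2 (3544.29, Solica, 3,337 kg, $109,620.45):
Base rate for 3544.29 is $3.89/kg.
Origin Solica qualifies under the Fenena–Solica agreement and 3544.29 is covered: preferential rate Free applies instead.
Duty = $109,620.45 × 0% = $0.00.
Line 3 (7444.14, Farovia, 3,560 m², $60,199.60):
Base rate for 7444.14 is 27%.
Additional duty on 7444.14 from Farovia: +8.2%. Applied ad valorem rate: 27% + 8.2% = 35.2%.
Duty = $60,199.60 × 35.2% = $21,190.26.
Total = $7,813.74 + $0.00 + $21,190.26 = $29,004.00.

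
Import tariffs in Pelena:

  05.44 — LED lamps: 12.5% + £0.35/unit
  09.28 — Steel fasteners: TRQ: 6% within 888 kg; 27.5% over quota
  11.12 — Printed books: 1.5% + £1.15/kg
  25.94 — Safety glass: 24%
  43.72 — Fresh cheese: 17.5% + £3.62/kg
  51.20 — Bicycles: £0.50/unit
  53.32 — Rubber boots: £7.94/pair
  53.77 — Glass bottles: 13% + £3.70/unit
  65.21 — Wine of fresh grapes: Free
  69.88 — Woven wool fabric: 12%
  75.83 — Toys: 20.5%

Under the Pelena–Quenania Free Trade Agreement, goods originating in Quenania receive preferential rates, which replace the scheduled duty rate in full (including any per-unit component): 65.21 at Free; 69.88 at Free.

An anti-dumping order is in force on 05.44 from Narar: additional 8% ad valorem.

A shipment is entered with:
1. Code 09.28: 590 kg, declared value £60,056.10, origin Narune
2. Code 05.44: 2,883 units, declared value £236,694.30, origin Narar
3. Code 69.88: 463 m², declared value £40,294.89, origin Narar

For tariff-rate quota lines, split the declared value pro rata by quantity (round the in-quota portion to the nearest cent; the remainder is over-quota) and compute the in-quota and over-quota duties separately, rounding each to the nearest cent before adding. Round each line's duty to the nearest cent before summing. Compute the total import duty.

Line 1 (09.28, Narune, 590 kg, £60,056.10):
Code 09.28 is under a tariff-rate quota (threshold 888 kg). Quantity 590 kg is within the quota, so the in-quota rate 6% applies to the full value.
Duty = £60,056.10 × 6% = £3,603.37.
Line 2 (05.44, Narar, 2,883 units, £236,694.30):
Base rate for 05.44 is 12.5% + £0.35/unit.
Additional duty on 05.44 from Narar: +8%. Applied ad valorem rate: 12.5% + 8% = 20.5%.
Duty = £236,694.30 × 20.5% + 2,883 × £0.35 = £49,531.38.
Line 3 (69.88, Narar, 463 m², £40,294.89):
Base rate for 69.88 is 12%.
69.88 has an FTA preferential rate, but origin Narar is not Quenania; base rate stands.
Duty = £40,294.89 × 12% = £4,835.39.
Total = £3,603.37 + £49,531.38 + £4,835.39 = £57,970.14.

£57,970.14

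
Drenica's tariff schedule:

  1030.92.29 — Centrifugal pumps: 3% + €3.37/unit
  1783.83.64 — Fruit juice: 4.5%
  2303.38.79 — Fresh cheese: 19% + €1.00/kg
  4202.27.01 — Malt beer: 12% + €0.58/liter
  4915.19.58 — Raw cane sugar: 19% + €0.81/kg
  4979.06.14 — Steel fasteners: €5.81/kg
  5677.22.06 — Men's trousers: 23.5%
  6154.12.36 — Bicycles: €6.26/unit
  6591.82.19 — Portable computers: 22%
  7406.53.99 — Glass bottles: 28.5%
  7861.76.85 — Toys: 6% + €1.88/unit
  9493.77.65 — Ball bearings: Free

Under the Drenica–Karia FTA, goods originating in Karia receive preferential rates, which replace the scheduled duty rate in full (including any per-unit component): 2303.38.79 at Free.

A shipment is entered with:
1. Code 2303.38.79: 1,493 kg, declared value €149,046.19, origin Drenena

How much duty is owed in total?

€29,811.78

Line 1 (2303.38.79, Drenena, 1,493 kg, €149,046.19):
Base rate for 2303.38.79 is 19% + €1.00/kg.
2303.38.79 has an FTA preferential rate, but origin Drenena is not Karia; base rate stands.
Duty = €149,046.19 × 19% + 1,493 × €1.00 = €29,811.78.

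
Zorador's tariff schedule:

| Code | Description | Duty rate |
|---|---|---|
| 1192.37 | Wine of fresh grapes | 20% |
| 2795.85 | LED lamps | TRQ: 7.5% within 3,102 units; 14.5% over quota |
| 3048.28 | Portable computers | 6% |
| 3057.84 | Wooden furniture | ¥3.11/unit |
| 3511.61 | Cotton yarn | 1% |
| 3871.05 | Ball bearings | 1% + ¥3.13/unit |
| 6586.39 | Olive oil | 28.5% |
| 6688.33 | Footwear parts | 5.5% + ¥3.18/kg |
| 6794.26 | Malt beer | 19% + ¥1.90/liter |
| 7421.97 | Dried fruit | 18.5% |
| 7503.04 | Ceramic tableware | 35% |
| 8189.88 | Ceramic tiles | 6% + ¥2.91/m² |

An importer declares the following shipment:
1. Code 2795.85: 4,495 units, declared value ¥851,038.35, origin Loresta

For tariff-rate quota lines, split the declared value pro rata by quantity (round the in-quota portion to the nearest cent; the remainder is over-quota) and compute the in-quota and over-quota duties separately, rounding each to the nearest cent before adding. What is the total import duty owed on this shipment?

Line 1 (2795.85, Loresta, 4,495 units, ¥851,038.35):
Code 2795.85 is under a tariff-rate quota (threshold 3,102 units). In-quota: 3,102 units at 7.5%; over-quota: 1,393 units at 14.5%.
Pro-rata value split: in-quota = ¥851,038.35 × 3,102/4,495 = ¥587,301.66; over-quota = ¥851,038.35 − ¥587,301.66 = ¥263,736.69.
In-quota duty = ¥587,301.66 × 7.5% = ¥44,047.62. Over-quota duty = ¥263,736.69 × 14.5% = ¥38,241.82.
Line duty = ¥44,047.62 + ¥38,241.82 = ¥82,289.44.

¥82,289.44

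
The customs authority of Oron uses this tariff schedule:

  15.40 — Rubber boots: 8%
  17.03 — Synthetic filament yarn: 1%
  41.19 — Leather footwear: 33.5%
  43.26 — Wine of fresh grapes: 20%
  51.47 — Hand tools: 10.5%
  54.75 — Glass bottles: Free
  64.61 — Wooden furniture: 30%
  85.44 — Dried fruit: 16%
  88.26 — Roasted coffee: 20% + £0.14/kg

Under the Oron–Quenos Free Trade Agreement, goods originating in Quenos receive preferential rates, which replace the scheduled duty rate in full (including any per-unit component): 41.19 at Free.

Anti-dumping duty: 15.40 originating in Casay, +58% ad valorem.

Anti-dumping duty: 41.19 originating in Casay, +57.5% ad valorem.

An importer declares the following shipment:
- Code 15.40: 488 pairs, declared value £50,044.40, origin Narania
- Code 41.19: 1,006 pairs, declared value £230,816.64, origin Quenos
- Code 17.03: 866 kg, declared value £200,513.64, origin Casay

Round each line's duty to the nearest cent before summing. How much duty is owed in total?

Line 1 (15.40, Narania, 488 pairs, £50,044.40):
Base rate for 15.40 is 8%.
The additional-duty order on 15.40 targets Casay, not Narania; it does not apply.
Duty = £50,044.40 × 8% = £4,003.55.
Line 2 (41.19, Quenos, 1,006 pairs, £230,816.64):
Base rate for 41.19 is 33.5%.
Origin Quenos qualifies under the Oron–Quenos agreement and 41.19 is covered: preferential rate Free applies instead.
The additional-duty order on 41.19 targets Casay, not Quenos; it does not apply.
Duty = £230,816.64 × 0% = £0.00.
Line 3 (17.03, Casay, 866 kg, £200,513.64):
Base rate for 17.03 is 1%.
Duty = £200,513.64 × 1% = £2,005.14.
Total = £4,003.55 + £0.00 + £2,005.14 = £6,008.69.

£6,008.69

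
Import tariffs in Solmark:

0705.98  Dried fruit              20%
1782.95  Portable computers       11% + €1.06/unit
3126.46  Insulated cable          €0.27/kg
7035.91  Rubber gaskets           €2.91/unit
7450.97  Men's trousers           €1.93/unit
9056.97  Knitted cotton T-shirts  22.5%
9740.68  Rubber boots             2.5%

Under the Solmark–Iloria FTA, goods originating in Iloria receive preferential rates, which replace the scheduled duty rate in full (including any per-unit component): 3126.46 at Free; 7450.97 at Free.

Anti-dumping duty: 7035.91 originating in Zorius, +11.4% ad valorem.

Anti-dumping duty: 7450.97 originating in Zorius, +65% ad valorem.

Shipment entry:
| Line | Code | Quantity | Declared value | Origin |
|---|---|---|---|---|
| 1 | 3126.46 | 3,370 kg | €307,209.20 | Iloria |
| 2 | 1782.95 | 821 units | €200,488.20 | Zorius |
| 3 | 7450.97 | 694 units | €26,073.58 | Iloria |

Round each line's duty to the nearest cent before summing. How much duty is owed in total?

€22,923.96

Line 1 (3126.46, Iloria, 3,370 kg, €307,209.20):
Base rate for 3126.46 is €0.27/kg.
Origin Iloria qualifies under the Solmark–Iloria agreement and 3126.46 is covered: preferential rate Free applies instead.
Duty = €307,209.20 × 0% = €0.00.
Line 2 (1782.95, Zorius, 821 units, €200,488.20):
Base rate for 1782.95 is 11% + €1.06/unit.
Duty = €200,488.20 × 11% + 821 × €1.06 = €22,923.96.
Line 3 (7450.97, Iloria, 694 units, €26,073.58):
Base rate for 7450.97 is €1.93/unit.
Origin Iloria qualifies under the Solmark–Iloria agreement and 7450.97 is covered: preferential rate Free applies instead.
The additional-duty order on 7450.97 targets Zorius, not Iloria; it does not apply.
Duty = €26,073.58 × 0% = €0.00.
Total = €0.00 + €22,923.96 + €0.00 = €22,923.96.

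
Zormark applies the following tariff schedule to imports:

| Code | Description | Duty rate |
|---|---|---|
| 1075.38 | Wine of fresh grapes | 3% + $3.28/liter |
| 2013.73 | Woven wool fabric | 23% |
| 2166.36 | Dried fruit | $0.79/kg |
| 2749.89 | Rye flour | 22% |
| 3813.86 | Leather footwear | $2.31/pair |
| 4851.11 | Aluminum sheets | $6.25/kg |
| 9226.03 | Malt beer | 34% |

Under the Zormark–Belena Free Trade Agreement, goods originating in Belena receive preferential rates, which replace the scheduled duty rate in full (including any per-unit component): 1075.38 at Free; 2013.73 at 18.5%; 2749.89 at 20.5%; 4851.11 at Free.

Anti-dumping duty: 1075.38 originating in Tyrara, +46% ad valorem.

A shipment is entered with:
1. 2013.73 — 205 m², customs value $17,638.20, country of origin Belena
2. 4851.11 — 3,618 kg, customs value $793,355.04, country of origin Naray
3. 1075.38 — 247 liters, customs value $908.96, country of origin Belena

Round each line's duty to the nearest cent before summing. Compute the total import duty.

$25,875.57

Line 1 (2013.73, Belena, 205 m², $17,638.20):
Base rate for 2013.73 is 23%.
Origin Belena qualifies under the Zormark–Belena agreement and 2013.73 is covered: preferential rate 18.5% applies instead.
Duty = $17,638.20 × 18.5% = $3,263.07.
Line 2 (4851.11, Naray, 3,618 kg, $793,355.04):
Base rate for 4851.11 is $6.25/kg.
4851.11 has an FTA preferential rate, but origin Naray is not Belena; base rate stands.
Duty = 3,618 × $6.25 = $22,612.50.
Line 3 (1075.38, Belena, 247 liters, $908.96):
Base rate for 1075.38 is 3% + $3.28/liter.
Origin Belena qualifies under the Zormark–Belena agreement and 1075.38 is covered: preferential rate Free applies instead.
The additional-duty order on 1075.38 targets Tyrara, not Belena; it does not apply.
Duty = $908.96 × 0% = $0.00.
Total = $3,263.07 + $22,612.50 + $0.00 = $25,875.57.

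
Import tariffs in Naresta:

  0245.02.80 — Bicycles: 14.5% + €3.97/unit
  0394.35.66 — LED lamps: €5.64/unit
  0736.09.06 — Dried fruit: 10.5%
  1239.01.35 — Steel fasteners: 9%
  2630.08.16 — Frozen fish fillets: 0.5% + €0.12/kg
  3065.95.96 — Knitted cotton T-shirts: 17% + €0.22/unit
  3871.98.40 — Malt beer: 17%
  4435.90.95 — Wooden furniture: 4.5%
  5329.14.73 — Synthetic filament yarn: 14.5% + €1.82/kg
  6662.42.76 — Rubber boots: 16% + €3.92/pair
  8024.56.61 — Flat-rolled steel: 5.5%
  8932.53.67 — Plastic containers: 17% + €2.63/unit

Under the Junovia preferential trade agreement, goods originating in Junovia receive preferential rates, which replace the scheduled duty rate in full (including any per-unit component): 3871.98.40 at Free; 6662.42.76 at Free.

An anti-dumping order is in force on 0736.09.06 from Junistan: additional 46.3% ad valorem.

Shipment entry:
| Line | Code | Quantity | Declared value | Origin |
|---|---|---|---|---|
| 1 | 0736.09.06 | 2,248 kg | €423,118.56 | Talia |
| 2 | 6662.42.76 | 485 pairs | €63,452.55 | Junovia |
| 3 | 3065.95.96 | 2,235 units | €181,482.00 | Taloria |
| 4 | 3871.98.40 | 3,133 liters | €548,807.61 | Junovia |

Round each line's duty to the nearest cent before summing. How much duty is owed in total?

€75,771.09

Line 1 (0736.09.06, Talia, 2,248 kg, €423,118.56):
Base rate for 0736.09.06 is 10.5%.
The additional-duty order on 0736.09.06 targets Junistan, not Talia; it does not apply.
Duty = €423,118.56 × 10.5% = €44,427.45.
Line 2 (6662.42.76, Junovia, 485 pairs, €63,452.55):
Base rate for 6662.42.76 is 16% + €3.92/pair.
Origin Junovia qualifies under the Naresta–Junovia agreement and 6662.42.76 is covered: preferential rate Free applies instead.
Duty = €63,452.55 × 0% = €0.00.
Line 3 (3065.95.96, Taloria, 2,235 units, €181,482.00):
Base rate for 3065.95.96 is 17% + €0.22/unit.
Duty = €181,482.00 × 17% + 2,235 × €0.22 = €31,343.64.
Line 4 (3871.98.40, Junovia, 3,133 liters, €548,807.61):
Base rate for 3871.98.40 is 17%.
Origin Junovia qualifies under the Naresta–Junovia agreement and 3871.98.40 is covered: preferential rate Free applies instead.
Duty = €548,807.61 × 0% = €0.00.
Total = €44,427.45 + €0.00 + €31,343.64 + €0.00 = €75,771.09.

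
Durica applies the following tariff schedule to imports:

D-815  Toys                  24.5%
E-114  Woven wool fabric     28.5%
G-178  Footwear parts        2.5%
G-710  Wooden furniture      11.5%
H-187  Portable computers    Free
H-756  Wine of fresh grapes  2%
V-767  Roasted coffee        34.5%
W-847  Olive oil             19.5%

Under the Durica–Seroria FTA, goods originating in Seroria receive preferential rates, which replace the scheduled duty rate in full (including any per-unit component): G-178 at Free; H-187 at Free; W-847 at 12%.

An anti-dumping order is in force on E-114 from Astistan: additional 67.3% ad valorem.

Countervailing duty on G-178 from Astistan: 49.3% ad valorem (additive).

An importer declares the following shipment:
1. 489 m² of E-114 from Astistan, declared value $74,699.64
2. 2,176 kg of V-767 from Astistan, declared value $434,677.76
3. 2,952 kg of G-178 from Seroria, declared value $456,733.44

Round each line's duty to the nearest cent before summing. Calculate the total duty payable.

$221,526.09

Line 1 (E-114, Astistan, 489 m², $74,699.64):
Base rate for E-114 is 28.5%.
Additional duty on E-114 from Astistan: +67.3%. Applied ad valorem rate: 28.5% + 67.3% = 95.8%.
Duty = $74,699.64 × 95.8% = $71,562.26.
Line 2 (V-767, Astistan, 2,176 kg, $434,677.76):
Base rate for V-767 is 34.5%.
Duty = $434,677.76 × 34.5% = $149,963.83.
Line 3 (G-178, Seroria, 2,952 kg, $456,733.44):
Base rate for G-178 is 2.5%.
Origin Seroria qualifies under the Durica–Seroria agreement and G-178 is covered: preferential rate Free applies instead.
The additional-duty order on G-178 targets Astistan, not Seroria; it does not apply.
Duty = $456,733.44 × 0% = $0.00.
Total = $71,562.26 + $149,963.83 + $0.00 = $221,526.09.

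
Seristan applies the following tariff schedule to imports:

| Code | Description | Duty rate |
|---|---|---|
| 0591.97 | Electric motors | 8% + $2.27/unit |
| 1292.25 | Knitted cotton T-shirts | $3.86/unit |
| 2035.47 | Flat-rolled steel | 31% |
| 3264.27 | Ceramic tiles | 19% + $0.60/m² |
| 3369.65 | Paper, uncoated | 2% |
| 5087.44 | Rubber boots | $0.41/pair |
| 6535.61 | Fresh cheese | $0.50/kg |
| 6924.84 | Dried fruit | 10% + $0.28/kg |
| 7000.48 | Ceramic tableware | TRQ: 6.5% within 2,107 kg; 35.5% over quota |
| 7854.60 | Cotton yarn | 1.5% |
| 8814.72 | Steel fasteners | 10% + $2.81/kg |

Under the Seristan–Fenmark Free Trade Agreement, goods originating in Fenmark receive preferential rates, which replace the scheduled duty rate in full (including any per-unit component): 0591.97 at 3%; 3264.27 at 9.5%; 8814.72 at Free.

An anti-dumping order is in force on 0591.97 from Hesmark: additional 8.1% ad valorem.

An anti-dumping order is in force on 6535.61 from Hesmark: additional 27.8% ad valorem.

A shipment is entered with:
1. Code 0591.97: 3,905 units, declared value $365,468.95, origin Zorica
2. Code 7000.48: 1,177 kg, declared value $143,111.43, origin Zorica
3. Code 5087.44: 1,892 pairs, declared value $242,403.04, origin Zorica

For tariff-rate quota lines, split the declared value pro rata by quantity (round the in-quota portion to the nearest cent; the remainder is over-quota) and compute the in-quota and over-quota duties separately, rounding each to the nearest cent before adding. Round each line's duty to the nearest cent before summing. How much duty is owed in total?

$48,179.83

Line 1 (0591.97, Zorica, 3,905 units, $365,468.95):
Base rate for 0591.97 is 8% + $2.27/unit.
0591.97 has an FTA preferential rate, but origin Zorica is not Fenmark; base rate stands.
The additional-duty order on 0591.97 targets Hesmark, not Zorica; it does not apply.
Duty = $365,468.95 × 8% + 3,905 × $2.27 = $38,101.87.
Line 2 (7000.48, Zorica, 1,177 kg, $143,111.43):
Code 7000.48 is under a tariff-rate quota (threshold 2,107 kg). Quantity 1,177 kg is within the quota, so the in-quota rate 6.5% applies to the full value.
Duty = $143,111.43 × 6.5% = $9,302.24.
Line 3 (5087.44, Zorica, 1,892 pairs, $242,403.04):
Base rate for 5087.44 is $0.41/pair.
Duty = 1,892 × $0.41 = $775.72.
Total = $38,101.87 + $9,302.24 + $775.72 = $48,179.83.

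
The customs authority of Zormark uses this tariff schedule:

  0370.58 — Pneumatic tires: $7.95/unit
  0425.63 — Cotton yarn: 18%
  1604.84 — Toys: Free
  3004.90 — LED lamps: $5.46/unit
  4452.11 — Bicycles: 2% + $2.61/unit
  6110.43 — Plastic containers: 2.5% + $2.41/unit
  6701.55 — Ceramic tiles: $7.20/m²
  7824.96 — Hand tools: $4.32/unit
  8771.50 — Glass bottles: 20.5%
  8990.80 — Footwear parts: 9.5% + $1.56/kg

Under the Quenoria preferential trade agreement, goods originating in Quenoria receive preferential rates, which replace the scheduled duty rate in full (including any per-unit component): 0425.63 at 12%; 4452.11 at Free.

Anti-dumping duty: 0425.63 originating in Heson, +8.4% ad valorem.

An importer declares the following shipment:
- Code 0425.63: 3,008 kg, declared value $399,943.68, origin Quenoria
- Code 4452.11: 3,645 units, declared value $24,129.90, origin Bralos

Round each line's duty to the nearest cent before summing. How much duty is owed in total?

Line 1 (0425.63, Quenoria, 3,008 kg, $399,943.68):
Base rate for 0425.63 is 18%.
Origin Quenoria qualifies under the Zormark–Quenoria agreement and 0425.63 is covered: preferential rate 12% applies instead.
The additional-duty order on 0425.63 targets Heson, not Quenoria; it does not apply.
Duty = $399,943.68 × 12% = $47,993.24.
Line 2 (4452.11, Bralos, 3,645 units, $24,129.90):
Base rate for 4452.11 is 2% + $2.61/unit.
4452.11 has an FTA preferential rate, but origin Bralos is not Quenoria; base rate stands.
Duty = $24,129.90 × 2% + 3,645 × $2.61 = $9,996.05.
Total = $47,993.24 + $9,996.05 = $57,989.29.

$57,989.29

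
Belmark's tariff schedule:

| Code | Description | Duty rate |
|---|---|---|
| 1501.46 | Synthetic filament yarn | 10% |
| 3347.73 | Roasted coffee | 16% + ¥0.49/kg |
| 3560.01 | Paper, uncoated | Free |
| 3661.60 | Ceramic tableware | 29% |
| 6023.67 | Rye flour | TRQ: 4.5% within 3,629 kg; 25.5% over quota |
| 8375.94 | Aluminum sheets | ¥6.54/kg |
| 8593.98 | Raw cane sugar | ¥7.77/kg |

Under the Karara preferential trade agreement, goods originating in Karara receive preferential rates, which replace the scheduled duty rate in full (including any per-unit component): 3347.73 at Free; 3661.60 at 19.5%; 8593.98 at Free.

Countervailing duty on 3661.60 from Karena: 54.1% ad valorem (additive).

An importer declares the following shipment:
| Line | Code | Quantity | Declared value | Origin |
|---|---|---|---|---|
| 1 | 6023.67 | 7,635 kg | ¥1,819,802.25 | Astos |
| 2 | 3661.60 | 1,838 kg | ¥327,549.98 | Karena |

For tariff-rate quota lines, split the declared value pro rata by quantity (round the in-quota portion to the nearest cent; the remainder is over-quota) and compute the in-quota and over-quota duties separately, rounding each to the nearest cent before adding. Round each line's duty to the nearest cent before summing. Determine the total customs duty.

Line 1 (6023.67, Astos, 7,635 kg, ¥1,819,802.25):
Code 6023.67 is under a tariff-rate quota (threshold 3,629 kg). In-quota: 3,629 kg at 4.5%; over-quota: 4,006 kg at 25.5%.
Pro-rata value split: in-quota = ¥1,819,802.25 × 3,629/7,635 = ¥864,972.15; over-quota = ¥1,819,802.25 − ¥864,972.15 = ¥954,830.10.
In-quota duty = ¥864,972.15 × 4.5% = ¥38,923.75. Over-quota duty = ¥954,830.10 × 25.5% = ¥243,481.68.
Line duty = ¥38,923.75 + ¥243,481.68 = ¥282,405.43.
Line 2 (3661.60, Karena, 1,838 kg, ¥327,549.98):
Base rate for 3661.60 is 29%.
3661.60 has an FTA preferential rate, but origin Karena is not Karara; base rate stands.
Additional duty on 3661.60 from Karena: +54.1%. Applied ad valorem rate: 29% + 54.1% = 83.1%.
Duty = ¥327,549.98 × 83.1% = ¥272,194.03.
Total = ¥282,405.43 + ¥272,194.03 = ¥554,599.46.

¥554,599.46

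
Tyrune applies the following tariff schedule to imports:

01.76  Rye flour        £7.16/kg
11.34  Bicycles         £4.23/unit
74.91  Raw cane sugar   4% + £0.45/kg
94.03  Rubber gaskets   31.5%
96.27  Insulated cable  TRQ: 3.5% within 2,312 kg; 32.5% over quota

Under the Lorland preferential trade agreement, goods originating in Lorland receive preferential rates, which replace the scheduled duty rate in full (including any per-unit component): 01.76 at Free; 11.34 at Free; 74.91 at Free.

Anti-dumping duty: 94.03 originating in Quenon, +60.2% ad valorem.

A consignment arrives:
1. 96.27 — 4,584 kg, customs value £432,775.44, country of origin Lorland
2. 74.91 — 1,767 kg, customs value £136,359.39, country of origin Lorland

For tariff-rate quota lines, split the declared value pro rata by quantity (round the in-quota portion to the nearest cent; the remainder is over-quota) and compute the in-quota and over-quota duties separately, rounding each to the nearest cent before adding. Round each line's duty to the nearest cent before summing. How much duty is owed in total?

£77,352.00

Line 1 (96.27, Lorland, 4,584 kg, £432,775.44):
Code 96.27 is under a tariff-rate quota (threshold 2,312 kg). In-quota: 2,312 kg at 3.5%; over-quota: 2,272 kg at 32.5%.
Pro-rata value split: in-quota = £432,775.44 × 2,312/4,584 = £218,275.92; over-quota = £432,775.44 − £218,275.92 = £214,499.52.
In-quota duty = £218,275.92 × 3.5% = £7,639.66. Over-quota duty = £214,499.52 × 32.5% = £69,712.34.
Line duty = £7,639.66 + £69,712.34 = £77,352.00.
Line 2 (74.91, Lorland, 1,767 kg, £136,359.39):
Base rate for 74.91 is 4% + £0.45/kg.
Origin Lorland qualifies under the Tyrune–Lorland agreement and 74.91 is covered: preferential rate Free applies instead.
Duty = £136,359.39 × 0% = £0.00.
Total = £77,352.00 + £0.00 = £77,352.00.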